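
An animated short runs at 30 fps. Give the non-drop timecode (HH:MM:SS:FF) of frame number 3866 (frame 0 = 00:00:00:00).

3866 ÷ 30 = 128 full seconds, remainder 26 frames.
128 s = 0 h 2 min 8 s.
Timecode: 00:02:08:26.

00:02:08:26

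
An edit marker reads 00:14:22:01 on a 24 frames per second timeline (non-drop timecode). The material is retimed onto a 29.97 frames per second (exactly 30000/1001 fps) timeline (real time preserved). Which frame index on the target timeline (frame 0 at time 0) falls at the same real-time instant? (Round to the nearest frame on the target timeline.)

Source frame index: (0×3600 + 14×60 + 22) × 24 + 1 = 20689.
Real time: 20689 / (24) = 20689/24 s.
Target frame: (20689/24) × (30000/1001) = 25861250/1001 ≈ 25835.415 → 25835.

frame 25835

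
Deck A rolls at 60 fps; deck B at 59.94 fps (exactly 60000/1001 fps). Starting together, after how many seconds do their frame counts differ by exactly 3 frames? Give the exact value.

The gap grows by |60000/1001 − 60| = 60/1001 frames per second.
Time for a 3-frame gap: 3 ÷ (60/1001) = 50.05 s.

50.05 seconds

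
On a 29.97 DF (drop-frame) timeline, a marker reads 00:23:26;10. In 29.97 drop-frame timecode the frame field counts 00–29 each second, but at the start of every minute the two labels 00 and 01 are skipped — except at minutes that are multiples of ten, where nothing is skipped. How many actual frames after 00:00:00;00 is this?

Complete 10-minute blocks: 2, each 17982 frames → 35964.
Remaining 3 whole minutes in the current block: 1800 + 2 × 1798 = 5396 frames.
Within the current minute: 26 × 30 + 10 − 2 = 788 (labels ;00/;01 skipped at this minute). Total = 35964 + 5396 + 788 = 42148.

42148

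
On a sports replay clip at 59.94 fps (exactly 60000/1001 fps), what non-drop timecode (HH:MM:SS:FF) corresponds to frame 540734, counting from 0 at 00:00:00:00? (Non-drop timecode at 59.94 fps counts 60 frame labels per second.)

02:30:12:14

540734 ÷ 60 = 9012 full seconds, remainder 14 frames.
9012 s = 2 h 30 min 12 s.
Timecode: 02:30:12:14.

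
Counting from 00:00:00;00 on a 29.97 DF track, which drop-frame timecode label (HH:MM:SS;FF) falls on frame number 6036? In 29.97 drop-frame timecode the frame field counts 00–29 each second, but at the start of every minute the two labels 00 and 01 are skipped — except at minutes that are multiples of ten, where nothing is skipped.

00:03:21;12

Each 10-minute DF block holds 10 × 60 × 30 − 9 × 2 = 17982 frames. 6036 ÷ 17982 → 0 full blocks, remainder 6036.
Within the partial block the first minute is 1800 frames and each further minute 1798, so 3 further minute boundaries passed. Total skipped labels = 18 × 0 + 2 × 3 = 6.
Non-drop label index = 6036 + 6 = 6042; at 30 labels/s that is 00:03:21:12, i.e. DF 00:03:21;12.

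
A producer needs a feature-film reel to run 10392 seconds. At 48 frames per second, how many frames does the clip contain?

498816 frames

Frames = 10392 × 48 = 498816.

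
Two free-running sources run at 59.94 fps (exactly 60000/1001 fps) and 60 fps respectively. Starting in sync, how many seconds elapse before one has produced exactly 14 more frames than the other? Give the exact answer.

The gap grows by |60 − 60000/1001| = 60/1001 frames per second.
Time for a 14-frame gap: 14 ÷ (60/1001) = 7007/30 s.

7007/30 seconds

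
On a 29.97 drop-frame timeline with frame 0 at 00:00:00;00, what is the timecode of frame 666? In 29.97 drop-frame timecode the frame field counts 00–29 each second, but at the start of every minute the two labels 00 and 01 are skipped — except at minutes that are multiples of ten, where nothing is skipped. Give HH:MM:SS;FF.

00:00:22;06

Ten DF minutes hold 17982 frames, so frame 666 lies in block 0 (frames 0–17981) with 666 frames into that block.
The block's first minute is 1800 frames and the rest 1798 each; 666 frames reaches minute 0, so 0 × 18 + 0 × 2 = 0 labels have been skipped so far.
Adding those back, label number 666 + 0 = 666 at 30 labels/s is 22 s + 6 f = 0 h 0 min 22 s frame 6, i.e. 00:00:22;06.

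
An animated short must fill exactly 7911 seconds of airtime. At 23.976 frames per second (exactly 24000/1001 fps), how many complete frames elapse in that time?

Frames = 7911 × 24000/1001 = 189864000/1001 ≈ 189674.3257.
Complete frames: 189674.

189674 frames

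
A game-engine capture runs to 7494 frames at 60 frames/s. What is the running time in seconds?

Running time = 7494 / (60) = 124.9 s.

124.9 seconds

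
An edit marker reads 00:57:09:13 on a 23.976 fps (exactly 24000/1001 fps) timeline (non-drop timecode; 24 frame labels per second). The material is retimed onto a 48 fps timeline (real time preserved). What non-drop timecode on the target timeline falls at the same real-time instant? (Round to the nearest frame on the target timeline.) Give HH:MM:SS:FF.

00:57:12:47

Source frame index: (0×3600 + 57×60 + 9) × 24 + 13 = 82309.
Real time: 82309 / (24000/1001) = 82391309/24000 s.
Target frame: (82391309/24000) × (48) = 82391309/500 ≈ 164782.618 → 164783.
At 48 labels/s: frame 164783 → 00:57:12:47.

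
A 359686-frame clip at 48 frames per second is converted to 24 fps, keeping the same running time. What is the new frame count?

179843 frames

Target frames = source frames × (target rate / source rate) = 359686 × (24)/(48) = 359686 × 1/2 = 179843.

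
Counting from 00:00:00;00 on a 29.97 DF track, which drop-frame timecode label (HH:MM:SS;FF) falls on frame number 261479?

Ten DF minutes hold 17982 frames, so frame 261479 lies in block 14 (frames 251748–269729) with 9731 frames into that block.
The block's first minute is 1800 frames and the rest 1798 each; 9731 frames reaches minute 5, so 14 × 18 + 5 × 2 = 262 labels have been skipped so far.
Adding those back, label number 261479 + 262 = 261741 at 30 labels/s is 8724 s + 21 f = 2 h 25 min 24 s frame 21, i.e. 02:25:24;21.

02:25:24;21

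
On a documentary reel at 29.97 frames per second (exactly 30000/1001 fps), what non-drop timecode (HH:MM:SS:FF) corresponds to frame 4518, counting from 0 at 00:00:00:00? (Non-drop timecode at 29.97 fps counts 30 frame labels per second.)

00:02:30:18

4518 ÷ 30 = 150 full seconds, remainder 18 frames.
150 s = 0 h 2 min 30 s.
Timecode: 00:02:30:18.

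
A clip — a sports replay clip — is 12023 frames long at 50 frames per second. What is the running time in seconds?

Running time = 12023 / (50) = 240.46 s.

240.46 seconds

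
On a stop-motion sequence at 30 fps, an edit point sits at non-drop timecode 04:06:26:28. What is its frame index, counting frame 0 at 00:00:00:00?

frame 443608

Total seconds to the label: (4 × 3600 + 6 × 60 + 26) = 14786.
Frame index = 14786 × 30 + 28 = 443608.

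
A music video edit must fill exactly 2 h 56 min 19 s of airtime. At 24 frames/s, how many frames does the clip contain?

2 h 56 min 19 s = 10579 s.
Frames = 10579 × 24 = 253896.

253896 frames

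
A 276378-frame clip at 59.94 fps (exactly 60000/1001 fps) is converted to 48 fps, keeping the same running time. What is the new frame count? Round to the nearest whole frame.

Frames at target rate = 276378 × (48) / (60000/1001) = 138327189/625 ≈ 221323.502.
Nearest whole frame: 221324.

221324 frames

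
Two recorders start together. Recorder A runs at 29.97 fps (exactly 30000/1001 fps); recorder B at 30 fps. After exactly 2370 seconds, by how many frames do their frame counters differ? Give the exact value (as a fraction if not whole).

A emits 30000/1001 × 2370 = 71100000/1001 frames; B emits 30 × 2370 = 71100.
Difference = 71100/1001 frames (≈ 71.0290); B is ahead of A.

71100/1001 frames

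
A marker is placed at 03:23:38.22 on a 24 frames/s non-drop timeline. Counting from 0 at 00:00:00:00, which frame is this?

293254

Total seconds to the label: (3 × 3600 + 23 × 60 + 38) = 12218.
Frame index = 12218 × 24 + 22 = 293254.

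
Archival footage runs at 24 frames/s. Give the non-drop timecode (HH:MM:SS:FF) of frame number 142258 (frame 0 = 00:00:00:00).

142258 ÷ 24 = 5927 full seconds, remainder 10 frames.
5927 s = 1 h 38 min 47 s.
Timecode: 01:38:47:10.

01:38:47:10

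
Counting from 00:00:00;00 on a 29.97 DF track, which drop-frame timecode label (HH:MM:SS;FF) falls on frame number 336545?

Ten DF minutes hold 17982 frames, so frame 336545 lies in block 18 (frames 323676–341657) with 12869 frames into that block.
The block's first minute is 1800 frames and the rest 1798 each; 12869 frames reaches minute 7, so 18 × 18 + 7 × 2 = 338 labels have been skipped so far.
Adding those back, label number 336545 + 338 = 336883 at 30 labels/s is 11229 s + 13 f = 3 h 7 min 9 s frame 13, i.e. 03:07:09;13.

03:07:09;13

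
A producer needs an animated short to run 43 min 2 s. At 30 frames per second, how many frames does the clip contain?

77460 frames

43 min 2 s = 2582 s.
Frames = 2582 × 30 = 77460.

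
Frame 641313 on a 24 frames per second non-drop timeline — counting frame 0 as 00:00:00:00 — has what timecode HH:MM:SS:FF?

641313 ÷ 24 = 26721 full seconds, remainder 9 frames.
26721 s = 7 h 25 min 21 s.
Timecode: 07:25:21:09.

07:25:21:09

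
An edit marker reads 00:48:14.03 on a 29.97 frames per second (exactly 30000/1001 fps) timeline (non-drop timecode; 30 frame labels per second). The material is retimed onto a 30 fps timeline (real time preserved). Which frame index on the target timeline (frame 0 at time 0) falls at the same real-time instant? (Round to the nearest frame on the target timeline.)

frame 86910

Source frame index: (0×3600 + 48×60 + 14) × 30 + 3 = 86823.
Real time: 86823 / (30000/1001) = 28969941/10000 s.
Target frame: (28969941/10000) × (30) = 86909823/1000 ≈ 86909.823 → 86910.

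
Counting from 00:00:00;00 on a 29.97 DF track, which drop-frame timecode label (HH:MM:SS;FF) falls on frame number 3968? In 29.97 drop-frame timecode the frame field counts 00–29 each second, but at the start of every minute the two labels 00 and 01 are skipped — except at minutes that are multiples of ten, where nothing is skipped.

00:02:12;12

Ten DF minutes hold 17982 frames, so frame 3968 lies in block 0 (frames 0–17981) with 3968 frames into that block.
The block's first minute is 1800 frames and the rest 1798 each; 3968 frames reaches minute 2, so 0 × 18 + 2 × 2 = 4 labels have been skipped so far.
Adding those back, label number 3968 + 4 = 3972 at 30 labels/s is 132 s + 12 f = 0 h 2 min 12 s frame 12, i.e. 00:02:12;12.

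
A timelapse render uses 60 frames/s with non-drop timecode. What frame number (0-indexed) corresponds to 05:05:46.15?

Total seconds to the label: (5 × 3600 + 5 × 60 + 46) = 18346.
Frame index = 18346 × 60 + 15 = 1100775.

frame 1100775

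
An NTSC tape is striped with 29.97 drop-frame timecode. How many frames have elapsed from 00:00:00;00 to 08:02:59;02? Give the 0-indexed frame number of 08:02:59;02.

868504

As if non-drop at 30 labels/s: (8 × 3600 + 2 × 60 + 59) × 30 + 2 = 869372.
Minute boundaries passed: 482; those not divisible by 10: 482 − 48 = 434; dropped labels = 2 × 434 = 868.
Actual frame index = 869372 − 868 = 868504.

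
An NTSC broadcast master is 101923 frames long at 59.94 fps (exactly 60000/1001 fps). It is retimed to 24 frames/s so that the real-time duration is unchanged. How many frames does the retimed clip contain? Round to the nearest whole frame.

Frames at target rate = 101923 × (24) / (60000/1001) = 102024923/2500 ≈ 40809.969.
Nearest whole frame: 40810.

40810 frames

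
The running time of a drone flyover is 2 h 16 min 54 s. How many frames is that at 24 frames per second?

2 h 16 min 54 s = 8214 s.
Frames = 8214 × 24 = 197136.

197136 frames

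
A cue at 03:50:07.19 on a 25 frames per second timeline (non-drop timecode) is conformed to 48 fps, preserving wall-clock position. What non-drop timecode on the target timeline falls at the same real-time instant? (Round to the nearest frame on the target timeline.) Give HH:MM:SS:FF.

03:50:07:36

Source frame index: (3×3600 + 50×60 + 7) × 25 + 19 = 345194.
Real time: 345194 / (25) = 345194/25 s.
Target frame: (345194/25) × (48) = 16569312/25 ≈ 662772.480 → 662772.
At 48 labels/s: frame 662772 → 03:50:07:36.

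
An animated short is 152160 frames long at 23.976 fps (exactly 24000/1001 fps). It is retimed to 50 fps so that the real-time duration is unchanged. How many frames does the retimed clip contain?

317317 frames

Target frames = source frames × (target rate / source rate) = 152160 × (50)/(24000/1001) = 152160 × 1001/480 = 317317.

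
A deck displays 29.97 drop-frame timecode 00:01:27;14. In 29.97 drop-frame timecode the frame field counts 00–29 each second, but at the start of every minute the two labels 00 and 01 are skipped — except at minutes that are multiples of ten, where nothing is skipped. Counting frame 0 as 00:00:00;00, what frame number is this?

As if non-drop at 30 labels/s: (0 × 3600 + 1 × 60 + 27) × 30 + 14 = 2624.
Minute boundaries passed: 1; those not divisible by 10: 1 − 0 = 1; dropped labels = 2 × 1 = 2.
Actual frame index = 2624 − 2 = 2622.

2622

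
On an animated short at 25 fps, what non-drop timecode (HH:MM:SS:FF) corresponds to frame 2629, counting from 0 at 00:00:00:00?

2629 ÷ 25 = 105 full seconds, remainder 4 frames.
105 s = 0 h 1 min 45 s.
Timecode: 00:01:45:04.

00:01:45:04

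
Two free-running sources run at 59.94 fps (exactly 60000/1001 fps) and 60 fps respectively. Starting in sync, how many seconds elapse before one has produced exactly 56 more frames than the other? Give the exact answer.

14014/15 seconds

The gap grows by |60 − 60000/1001| = 60/1001 frames per second.
Time for a 56-frame gap: 56 ÷ (60/1001) = 14014/15 s.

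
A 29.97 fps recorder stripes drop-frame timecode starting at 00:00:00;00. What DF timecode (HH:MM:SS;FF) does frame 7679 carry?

00:04:16;07

Ten DF minutes hold 17982 frames, so frame 7679 lies in block 0 (frames 0–17981) with 7679 frames into that block.
The block's first minute is 1800 frames and the rest 1798 each; 7679 frames reaches minute 4, so 0 × 18 + 4 × 2 = 8 labels have been skipped so far.
Adding those back, label number 7679 + 8 = 7687 at 30 labels/s is 256 s + 7 f = 0 h 4 min 16 s frame 7, i.e. 00:04:16;07.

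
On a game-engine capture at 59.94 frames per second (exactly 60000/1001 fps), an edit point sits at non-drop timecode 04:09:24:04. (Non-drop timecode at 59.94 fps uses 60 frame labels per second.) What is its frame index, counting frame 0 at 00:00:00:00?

Total seconds to the label: (4 × 3600 + 9 × 60 + 24) = 14964.
Frame index = 14964 × 60 + 4 = 897844.

frame 897844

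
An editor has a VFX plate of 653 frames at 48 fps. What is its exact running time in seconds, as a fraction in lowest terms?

653/48 seconds

Running time = 653 ÷ (48) = 653 × 1/48 = 653/48 s.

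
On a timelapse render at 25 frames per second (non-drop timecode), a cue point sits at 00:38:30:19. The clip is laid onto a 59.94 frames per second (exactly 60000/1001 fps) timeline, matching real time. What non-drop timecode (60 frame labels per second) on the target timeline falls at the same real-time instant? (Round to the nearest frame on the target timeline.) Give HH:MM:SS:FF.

00:38:28:27

Source frame index: (0×3600 + 38×60 + 30) × 25 + 19 = 57769.
Real time: 57769 / (25) = 57769/25 s.
Target frame: (57769/25) × (60000/1001) = 138645600/1001 ≈ 138507.093 → 138507.
At 60 labels/s: frame 138507 → 00:38:28:27.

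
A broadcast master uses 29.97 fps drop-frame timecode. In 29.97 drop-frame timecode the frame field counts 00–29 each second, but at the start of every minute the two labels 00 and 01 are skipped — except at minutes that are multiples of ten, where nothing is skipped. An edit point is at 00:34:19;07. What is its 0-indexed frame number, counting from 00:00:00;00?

61715

Complete 10-minute blocks: 3, each 17982 frames → 53946.
Remaining 4 whole minutes in the current block: 1800 + 3 × 1798 = 7194 frames.
Within the current minute: 19 × 30 + 7 − 2 = 575 (labels ;00/;01 skipped at this minute). Total = 53946 + 7194 + 575 = 61715.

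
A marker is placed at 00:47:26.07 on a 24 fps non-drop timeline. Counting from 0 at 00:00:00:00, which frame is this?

frame 68311

Total seconds to the label: (0 × 3600 + 47 × 60 + 26) = 2846.
Frame index = 2846 × 24 + 7 = 68311.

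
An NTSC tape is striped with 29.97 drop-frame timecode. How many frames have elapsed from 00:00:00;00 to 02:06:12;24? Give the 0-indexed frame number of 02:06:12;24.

226956

Complete 10-minute blocks: 12, each 17982 frames → 215784.
Remaining 6 whole minutes in the current block: 1800 + 5 × 1798 = 10790 frames.
Within the current minute: 12 × 30 + 24 − 2 = 382 (labels ;00/;01 skipped at this minute). Total = 215784 + 10790 + 382 = 226956.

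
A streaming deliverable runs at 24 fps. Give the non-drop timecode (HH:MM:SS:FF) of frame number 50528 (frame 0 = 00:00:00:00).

50528 ÷ 24 = 2105 full seconds, remainder 8 frames.
2105 s = 0 h 35 min 5 s.
Timecode: 00:35:05:08.

00:35:05:08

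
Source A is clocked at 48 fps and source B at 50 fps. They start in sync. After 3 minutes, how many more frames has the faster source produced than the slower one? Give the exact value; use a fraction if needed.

3 min = 180 s.
A emits 48 × 180 = 8640 frames; B emits 50 × 180 = 9000.
Difference = 360 frames; B is ahead of A.

360 frames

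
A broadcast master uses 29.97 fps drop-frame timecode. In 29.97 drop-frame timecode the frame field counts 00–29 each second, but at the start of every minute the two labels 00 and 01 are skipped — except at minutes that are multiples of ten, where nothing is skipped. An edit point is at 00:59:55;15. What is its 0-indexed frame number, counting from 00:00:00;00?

As if non-drop at 30 labels/s: (0 × 3600 + 59 × 60 + 55) × 30 + 15 = 107865.
Minute boundaries passed: 59; those not divisible by 10: 59 − 5 = 54; dropped labels = 2 × 54 = 108.
Actual frame index = 107865 − 108 = 107757.

107757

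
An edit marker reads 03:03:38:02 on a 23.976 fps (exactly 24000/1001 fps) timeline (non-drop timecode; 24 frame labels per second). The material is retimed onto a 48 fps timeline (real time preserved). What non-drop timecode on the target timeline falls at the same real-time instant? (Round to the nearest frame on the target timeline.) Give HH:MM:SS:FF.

Source frame index: (3×3600 + 3×60 + 38) × 24 + 2 = 264434.
Real time: 264434 / (24000/1001) = 132349217/12000 s.
Target frame: (132349217/12000) × (48) = 132349217/250 ≈ 529396.868 → 529397.
At 48 labels/s: frame 529397 → 03:03:49:05.

03:03:49:05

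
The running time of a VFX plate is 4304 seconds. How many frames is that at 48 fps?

206592 frames

Frames = 4304 × 48 = 206592.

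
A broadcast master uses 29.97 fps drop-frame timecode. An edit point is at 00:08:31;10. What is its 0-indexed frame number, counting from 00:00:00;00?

15324

Complete 10-minute blocks: 0, each 17982 frames → 0.
Remaining 8 whole minutes in the current block: 1800 + 7 × 1798 = 14386 frames.
Within the current minute: 31 × 30 + 10 − 2 = 938 (labels ;00/;01 skipped at this minute). Total = 0 + 14386 + 938 = 15324.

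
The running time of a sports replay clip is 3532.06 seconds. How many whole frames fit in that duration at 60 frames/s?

Frames = 3532.06 × 60 = 1059618/5 ≈ 211923.6000.
Complete frames: 211923.

211923 frames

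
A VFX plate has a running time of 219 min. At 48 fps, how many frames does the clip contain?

630720 frames

219 min = 13140 s.
Frames = 13140 × 48 = 630720.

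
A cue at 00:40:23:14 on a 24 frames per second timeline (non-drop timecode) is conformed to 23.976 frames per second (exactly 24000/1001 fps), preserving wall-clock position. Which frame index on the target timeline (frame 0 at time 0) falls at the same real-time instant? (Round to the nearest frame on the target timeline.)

Source frame index: (0×3600 + 40×60 + 23) × 24 + 14 = 58166.
Real time: 58166 / (24) = 29083/12 s.
Target frame: (29083/12) × (24000/1001) = 58166000/1001 ≈ 58107.892 → 58108.

frame 58108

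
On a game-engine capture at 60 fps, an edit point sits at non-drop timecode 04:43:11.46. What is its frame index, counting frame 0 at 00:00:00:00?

frame 1019506

Total seconds to the label: (4 × 3600 + 43 × 60 + 11) = 16991.
Frame index = 16991 × 60 + 46 = 1019506.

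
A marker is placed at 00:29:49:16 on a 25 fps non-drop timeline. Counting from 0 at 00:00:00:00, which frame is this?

frame 44741

Total seconds to the label: (0 × 3600 + 29 × 60 + 49) = 1789.
Frame index = 1789 × 25 + 16 = 44741.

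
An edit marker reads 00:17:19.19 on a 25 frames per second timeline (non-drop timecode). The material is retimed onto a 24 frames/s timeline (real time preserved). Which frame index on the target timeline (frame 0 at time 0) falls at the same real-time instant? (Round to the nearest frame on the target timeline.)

frame 24954

Source frame index: (0×3600 + 17×60 + 19) × 25 + 19 = 25994.
Real time: 25994 / (25) = 25994/25 s.
Target frame: (25994/25) × (24) = 623856/25 ≈ 24954.240 → 24954.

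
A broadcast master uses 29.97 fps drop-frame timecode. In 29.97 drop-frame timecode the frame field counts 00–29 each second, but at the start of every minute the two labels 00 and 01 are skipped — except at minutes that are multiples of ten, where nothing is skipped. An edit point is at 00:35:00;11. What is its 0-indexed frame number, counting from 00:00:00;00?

Complete 10-minute blocks: 3, each 17982 frames → 53946.
Remaining 5 whole minutes in the current block: 1800 + 4 × 1798 = 8992 frames.
Within the current minute: 0 × 30 + 11 − 2 = 9 (labels ;00/;01 skipped at this minute). Total = 53946 + 8992 + 9 = 62947.

62947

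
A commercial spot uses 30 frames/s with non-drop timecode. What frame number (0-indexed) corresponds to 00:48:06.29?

frame 86609

Total seconds to the label: (0 × 3600 + 48 × 60 + 6) = 2886.
Frame index = 2886 × 30 + 29 = 86609.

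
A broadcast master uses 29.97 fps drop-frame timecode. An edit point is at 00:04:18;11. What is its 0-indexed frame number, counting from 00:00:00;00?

7743

Complete 10-minute blocks: 0, each 17982 frames → 0.
Remaining 4 whole minutes in the current block: 1800 + 3 × 1798 = 7194 frames.
Within the current minute: 18 × 30 + 11 − 2 = 549 (labels ;00/;01 skipped at this minute). Total = 0 + 7194 + 549 = 7743.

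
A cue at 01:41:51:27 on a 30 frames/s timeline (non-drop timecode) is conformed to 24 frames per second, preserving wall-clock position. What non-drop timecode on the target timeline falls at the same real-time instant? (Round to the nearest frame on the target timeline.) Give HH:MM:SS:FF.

Source frame index: (1×3600 + 41×60 + 51) × 30 + 27 = 183357.
Real time: 183357 / (30) = 61119/10 s.
Target frame: (61119/10) × (24) = 733428/5 ≈ 146685.600 → 146686.
At 24 labels/s: frame 146686 → 01:41:51:22.

01:41:51:22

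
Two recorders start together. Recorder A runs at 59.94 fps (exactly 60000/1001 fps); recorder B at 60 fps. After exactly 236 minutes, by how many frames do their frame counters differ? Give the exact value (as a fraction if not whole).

849600/1001 frames

236 min = 14160 s.
A emits 60000/1001 × 14160 = 849600000/1001 frames; B emits 60 × 14160 = 849600.
Difference = 849600/1001 frames (≈ 848.7512); B is ahead of A.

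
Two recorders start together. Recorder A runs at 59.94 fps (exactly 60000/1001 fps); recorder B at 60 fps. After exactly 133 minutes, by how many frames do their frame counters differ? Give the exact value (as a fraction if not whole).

133 min = 7980 s.
A emits 60000/1001 × 7980 = 68400000/143 frames; B emits 60 × 7980 = 478800.
Difference = 68400/143 frames (≈ 478.3217); B is ahead of A.

68400/143 frames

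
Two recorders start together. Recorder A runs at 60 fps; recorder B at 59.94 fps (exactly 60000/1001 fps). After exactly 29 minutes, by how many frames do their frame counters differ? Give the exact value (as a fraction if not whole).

29 min = 1740 s.
A emits 60 × 1740 = 104400 frames; B emits 60000/1001 × 1740 = 104400000/1001.
Difference = 104400/1001 frames (≈ 104.2957); B is behind A.

104400/1001 frames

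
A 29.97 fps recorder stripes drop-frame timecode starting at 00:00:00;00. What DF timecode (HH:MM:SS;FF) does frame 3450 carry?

00:01:55;02

Ten DF minutes hold 17982 frames, so frame 3450 lies in block 0 (frames 0–17981) with 3450 frames into that block.
The block's first minute is 1800 frames and the rest 1798 each; 3450 frames reaches minute 1, so 0 × 18 + 1 × 2 = 2 labels have been skipped so far.
Adding those back, label number 3450 + 2 = 3452 at 30 labels/s is 115 s + 2 f = 0 h 1 min 55 s frame 2, i.e. 00:01:55;02.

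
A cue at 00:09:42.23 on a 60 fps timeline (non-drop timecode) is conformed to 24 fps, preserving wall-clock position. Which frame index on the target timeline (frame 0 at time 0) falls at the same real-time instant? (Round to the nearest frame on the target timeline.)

Source frame index: (0×3600 + 9×60 + 42) × 60 + 23 = 34943.
Real time: 34943 / (60) = 34943/60 s.
Target frame: (34943/60) × (24) = 69886/5 ≈ 13977.200 → 13977.

frame 13977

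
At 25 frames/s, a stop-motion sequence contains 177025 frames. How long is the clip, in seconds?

Running time = 177025 / (25) = 7081 s.

7081 seconds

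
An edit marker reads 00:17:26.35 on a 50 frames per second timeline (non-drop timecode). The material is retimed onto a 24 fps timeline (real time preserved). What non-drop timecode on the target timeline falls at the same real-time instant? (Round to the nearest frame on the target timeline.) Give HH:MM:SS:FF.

Source frame index: (0×3600 + 17×60 + 26) × 50 + 35 = 52335.
Real time: 52335 / (50) = 10467/10 s.
Target frame: (10467/10) × (24) = 125604/5 ≈ 25120.800 → 25121.
At 24 labels/s: frame 25121 → 00:17:26:17.

00:17:26:17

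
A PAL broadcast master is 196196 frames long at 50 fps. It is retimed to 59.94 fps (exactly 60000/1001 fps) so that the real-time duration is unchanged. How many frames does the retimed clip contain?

235200 frames

Target frames = source frames × (target rate / source rate) = 196196 × (60000/1001)/(50) = 196196 × 1200/1001 = 235200.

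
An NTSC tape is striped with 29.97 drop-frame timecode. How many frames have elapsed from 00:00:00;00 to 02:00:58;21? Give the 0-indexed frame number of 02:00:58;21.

217545

As if non-drop at 30 labels/s: (2 × 3600 + 0 × 60 + 58) × 30 + 21 = 217761.
Minute boundaries passed: 120; those not divisible by 10: 120 − 12 = 108; dropped labels = 2 × 108 = 216.
Actual frame index = 217761 − 216 = 217545.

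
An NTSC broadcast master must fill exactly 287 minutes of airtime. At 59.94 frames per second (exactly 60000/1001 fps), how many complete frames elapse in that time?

287 min = 17220 s.
Frames = 17220 × 60000/1001 = 147600000/143 ≈ 1032167.8322.
Complete frames: 1032167.

1032167 frames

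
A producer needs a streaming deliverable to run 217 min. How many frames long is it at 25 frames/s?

325500 frames

217 min = 13020 s.
Frames = 13020 × 25 = 325500.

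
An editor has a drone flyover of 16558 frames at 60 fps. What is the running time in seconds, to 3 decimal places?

Running time = 16558 × 1/60 = 8279/30 s ≈ 275.967 s.

275.967 seconds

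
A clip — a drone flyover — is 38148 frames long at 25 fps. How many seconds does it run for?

1525.92 seconds

Running time = 38148 / (25) = 1525.92 s.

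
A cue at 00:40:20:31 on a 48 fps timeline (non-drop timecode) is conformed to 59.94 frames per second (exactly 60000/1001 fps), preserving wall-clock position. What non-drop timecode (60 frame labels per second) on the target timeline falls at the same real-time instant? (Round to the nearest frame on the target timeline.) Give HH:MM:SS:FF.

Source frame index: (0×3600 + 40×60 + 20) × 48 + 31 = 116191.
Real time: 116191 / (48) = 116191/48 s.
Target frame: (116191/48) × (60000/1001) = 145238750/1001 ≈ 145093.656 → 145094.
At 60 labels/s: frame 145094 → 00:40:18:14.

00:40:18:14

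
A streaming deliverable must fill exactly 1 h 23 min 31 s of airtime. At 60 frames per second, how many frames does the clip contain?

1 h 23 min 31 s = 5011 s.
Frames = 5011 × 60 = 300660.

300660 frames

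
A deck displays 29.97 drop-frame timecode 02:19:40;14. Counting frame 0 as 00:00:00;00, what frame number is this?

Complete 10-minute blocks: 13, each 17982 frames → 233766.
Remaining 9 whole minutes in the current block: 1800 + 8 × 1798 = 16184 frames.
Within the current minute: 40 × 30 + 14 − 2 = 1212 (labels ;00/;01 skipped at this minute). Total = 233766 + 16184 + 1212 = 251162.

251162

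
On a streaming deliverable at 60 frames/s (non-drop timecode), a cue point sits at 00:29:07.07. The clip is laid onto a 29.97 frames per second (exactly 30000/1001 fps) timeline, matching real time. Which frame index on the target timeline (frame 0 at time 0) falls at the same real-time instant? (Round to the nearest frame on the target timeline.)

Source frame index: (0×3600 + 29×60 + 7) × 60 + 7 = 104827.
Real time: 104827 / (60) = 104827/60 s.
Target frame: (104827/60) × (30000/1001) = 52413500/1001 ≈ 52361.139 → 52361.

frame 52361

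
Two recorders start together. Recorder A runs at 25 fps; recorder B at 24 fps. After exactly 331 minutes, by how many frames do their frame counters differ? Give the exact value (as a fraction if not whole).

19860 frames

331 min = 19860 s.
A emits 25 × 19860 = 496500 frames; B emits 24 × 19860 = 476640.
Difference = 19860 frames; B is behind A.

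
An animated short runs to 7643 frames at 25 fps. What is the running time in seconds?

305.72 seconds

Running time = 7643 / (25) = 305.72 s.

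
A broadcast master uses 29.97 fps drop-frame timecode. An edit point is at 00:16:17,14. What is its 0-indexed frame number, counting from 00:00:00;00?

29294

Complete 10-minute blocks: 1, each 17982 frames → 17982.
Remaining 6 whole minutes in the current block: 1800 + 5 × 1798 = 10790 frames.
Within the current minute: 17 × 30 + 14 − 2 = 522 (labels ;00/;01 skipped at this minute). Total = 17982 + 10790 + 522 = 29294.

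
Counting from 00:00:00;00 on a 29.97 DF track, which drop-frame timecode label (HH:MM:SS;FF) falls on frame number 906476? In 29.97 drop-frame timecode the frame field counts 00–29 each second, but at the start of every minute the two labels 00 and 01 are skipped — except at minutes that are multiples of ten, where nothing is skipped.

08:24:06;04

Ten DF minutes hold 17982 frames, so frame 906476 lies in block 50 (frames 899100–917081) with 7376 frames into that block.
The block's first minute is 1800 frames and the rest 1798 each; 7376 frames reaches minute 4, so 50 × 18 + 4 × 2 = 908 labels have been skipped so far.
Adding those back, label number 906476 + 908 = 907384 at 30 labels/s is 30246 s + 4 f = 8 h 24 min 6 s frame 4, i.e. 08:24:06;04.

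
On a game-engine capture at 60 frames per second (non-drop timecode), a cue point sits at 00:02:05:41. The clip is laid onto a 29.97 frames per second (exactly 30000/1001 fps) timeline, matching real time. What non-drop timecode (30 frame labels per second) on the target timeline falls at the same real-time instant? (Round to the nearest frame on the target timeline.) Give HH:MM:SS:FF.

Source frame index: (0×3600 + 2×60 + 5) × 60 + 41 = 7541.
Real time: 7541 / (60) = 7541/60 s.
Target frame: (7541/60) × (30000/1001) = 3770500/1001 ≈ 3766.733 → 3767.
At 30 labels/s: frame 3767 → 00:02:05:17.

00:02:05:17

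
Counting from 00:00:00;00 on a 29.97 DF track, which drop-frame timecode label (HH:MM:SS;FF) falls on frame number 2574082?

Ten DF minutes hold 17982 frames, so frame 2574082 lies in block 143 (frames 2571426–2589407) with 2656 frames into that block.
The block's first minute is 1800 frames and the rest 1798 each; 2656 frames reaches minute 1, so 143 × 18 + 1 × 2 = 2576 labels have been skipped so far.
Adding those back, label number 2574082 + 2576 = 2576658 at 30 labels/s is 85888 s + 18 f = 23 h 51 min 28 s frame 18, i.e. 23:51:28;18.

23:51:28;18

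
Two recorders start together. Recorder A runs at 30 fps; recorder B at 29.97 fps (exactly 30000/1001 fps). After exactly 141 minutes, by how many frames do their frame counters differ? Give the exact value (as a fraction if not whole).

253800/1001 frames

141 min = 8460 s.
A emits 30 × 8460 = 253800 frames; B emits 30000/1001 × 8460 = 253800000/1001.
Difference = 253800/1001 frames (≈ 253.5465); B is behind A.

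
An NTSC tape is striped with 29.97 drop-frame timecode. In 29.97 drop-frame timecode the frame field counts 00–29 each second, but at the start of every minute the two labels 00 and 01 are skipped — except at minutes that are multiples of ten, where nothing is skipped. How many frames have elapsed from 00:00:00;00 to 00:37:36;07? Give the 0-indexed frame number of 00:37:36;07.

As if non-drop at 30 labels/s: (0 × 3600 + 37 × 60 + 36) × 30 + 7 = 67687.
Minute boundaries passed: 37; those not divisible by 10: 37 − 3 = 34; dropped labels = 2 × 34 = 68.
Actual frame index = 67687 − 68 = 67619.

67619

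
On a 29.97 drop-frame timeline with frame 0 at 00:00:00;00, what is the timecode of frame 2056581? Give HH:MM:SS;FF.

19:03:41;09

Each 10-minute DF block holds 10 × 60 × 30 − 9 × 2 = 17982 frames. 2056581 ÷ 17982 → 114 full blocks, remainder 6633.
Within the partial block the first minute is 1800 frames and each further minute 1798, so 3 further minute boundaries passed. Total skipped labels = 18 × 114 + 2 × 3 = 2058.
Non-drop label index = 2056581 + 2058 = 2058639; at 30 labels/s that is 19:03:41:09, i.e. DF 19:03:41;09.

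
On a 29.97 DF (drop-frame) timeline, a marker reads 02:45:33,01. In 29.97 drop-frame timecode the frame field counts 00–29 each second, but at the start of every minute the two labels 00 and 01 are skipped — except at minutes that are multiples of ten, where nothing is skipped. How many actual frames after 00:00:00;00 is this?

297693

As if non-drop at 30 labels/s: (2 × 3600 + 45 × 60 + 33) × 30 + 1 = 297991.
Minute boundaries passed: 165; those not divisible by 10: 165 − 16 = 149; dropped labels = 2 × 149 = 298.
Actual frame index = 297991 − 298 = 297693.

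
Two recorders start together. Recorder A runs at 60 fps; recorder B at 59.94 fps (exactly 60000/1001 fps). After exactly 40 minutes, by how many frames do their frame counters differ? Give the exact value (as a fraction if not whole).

144000/1001 frames

40 min = 2400 s.
A emits 60 × 2400 = 144000 frames; B emits 60000/1001 × 2400 = 144000000/1001.
Difference = 144000/1001 frames (≈ 143.8561); B is behind A.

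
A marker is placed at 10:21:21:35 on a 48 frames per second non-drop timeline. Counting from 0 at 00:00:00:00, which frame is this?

Total seconds to the label: (10 × 3600 + 21 × 60 + 21) = 37281.
Frame index = 37281 × 48 + 35 = 1789523.

1789523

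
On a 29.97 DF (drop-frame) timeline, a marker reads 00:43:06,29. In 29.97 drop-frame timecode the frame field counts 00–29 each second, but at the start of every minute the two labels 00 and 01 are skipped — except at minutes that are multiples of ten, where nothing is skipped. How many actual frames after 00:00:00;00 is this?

As if non-drop at 30 labels/s: (0 × 3600 + 43 × 60 + 6) × 30 + 29 = 77609.
Minute boundaries passed: 43; those not divisible by 10: 43 − 4 = 39; dropped labels = 2 × 39 = 78.
Actual frame index = 77609 − 78 = 77531.

77531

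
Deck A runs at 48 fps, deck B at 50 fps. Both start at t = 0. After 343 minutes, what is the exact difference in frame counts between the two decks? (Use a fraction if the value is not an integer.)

41160 frames

343 min = 20580 s.
A emits 48 × 20580 = 987840 frames; B emits 50 × 20580 = 1029000.
Difference = 41160 frames; B is ahead of A.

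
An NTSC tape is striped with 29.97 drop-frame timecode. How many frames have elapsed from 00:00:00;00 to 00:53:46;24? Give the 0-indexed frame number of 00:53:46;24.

As if non-drop at 30 labels/s: (0 × 3600 + 53 × 60 + 46) × 30 + 24 = 96804.
Minute boundaries passed: 53; those not divisible by 10: 53 − 5 = 48; dropped labels = 2 × 48 = 96.
Actual frame index = 96804 − 96 = 96708.

96708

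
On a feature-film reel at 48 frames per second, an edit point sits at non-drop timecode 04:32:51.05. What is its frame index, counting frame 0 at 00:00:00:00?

Total seconds to the label: (4 × 3600 + 32 × 60 + 51) = 16371.
Frame index = 16371 × 48 + 5 = 785813.

785813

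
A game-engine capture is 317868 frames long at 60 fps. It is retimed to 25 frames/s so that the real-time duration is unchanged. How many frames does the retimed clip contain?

132445 frames

Target frames = source frames × (target rate / source rate) = 317868 × (25)/(60) = 317868 × 5/12 = 132445.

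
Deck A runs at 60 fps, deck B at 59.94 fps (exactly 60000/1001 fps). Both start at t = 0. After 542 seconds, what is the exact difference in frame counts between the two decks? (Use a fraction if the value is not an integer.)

A emits 60 × 542 = 32520 frames; B emits 60000/1001 × 542 = 32520000/1001.
Difference = 32520/1001 frames (≈ 32.4875); B is behind A.

32520/1001 frames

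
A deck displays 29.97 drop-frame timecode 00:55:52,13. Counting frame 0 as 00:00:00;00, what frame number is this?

100473

Complete 10-minute blocks: 5, each 17982 frames → 89910.
Remaining 5 whole minutes in the current block: 1800 + 4 × 1798 = 8992 frames.
Within the current minute: 52 × 30 + 13 − 2 = 1571 (labels ;00/;01 skipped at this minute). Total = 89910 + 8992 + 1571 = 100473.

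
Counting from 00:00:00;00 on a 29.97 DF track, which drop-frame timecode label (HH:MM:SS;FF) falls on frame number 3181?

00:01:46;03

Ten DF minutes hold 17982 frames, so frame 3181 lies in block 0 (frames 0–17981) with 3181 frames into that block.
The block's first minute is 1800 frames and the rest 1798 each; 3181 frames reaches minute 1, so 0 × 18 + 1 × 2 = 2 labels have been skipped so far.
Adding those back, label number 3181 + 2 = 3183 at 30 labels/s is 106 s + 3 f = 0 h 1 min 46 s frame 3, i.e. 00:01:46;03.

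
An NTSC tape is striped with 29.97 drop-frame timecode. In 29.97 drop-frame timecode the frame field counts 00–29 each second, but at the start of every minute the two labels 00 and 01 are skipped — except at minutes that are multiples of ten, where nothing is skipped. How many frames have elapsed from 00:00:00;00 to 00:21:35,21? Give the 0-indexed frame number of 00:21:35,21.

Complete 10-minute blocks: 2, each 17982 frames → 35964.
Remaining 1 whole minute in the current block: 1800 + 0 × 1798 = 1800 frames.
Within the current minute: 35 × 30 + 21 − 2 = 1069 (labels ;00/;01 skipped at this minute). Total = 35964 + 1800 + 1069 = 38833.

38833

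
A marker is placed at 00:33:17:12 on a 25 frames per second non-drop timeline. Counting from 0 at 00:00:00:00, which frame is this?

frame 49937

Total seconds to the label: (0 × 3600 + 33 × 60 + 17) = 1997.
Frame index = 1997 × 25 + 12 = 49937.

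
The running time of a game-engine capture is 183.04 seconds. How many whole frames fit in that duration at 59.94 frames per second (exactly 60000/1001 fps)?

10971 frames

Frames = 183.04 × 60000/1001 = 76800/7 ≈ 10971.4286.
Complete frames: 10971.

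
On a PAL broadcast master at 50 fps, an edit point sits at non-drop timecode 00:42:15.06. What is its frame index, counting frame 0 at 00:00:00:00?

Total seconds to the label: (0 × 3600 + 42 × 60 + 15) = 2535.
Frame index = 2535 × 50 + 6 = 126756.

frame 126756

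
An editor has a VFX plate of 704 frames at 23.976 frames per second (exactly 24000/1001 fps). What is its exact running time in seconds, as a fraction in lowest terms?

Running time = 704 ÷ (24000/1001) = 704 × 1001/24000 = 11011/375 s.

11011/375 seconds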